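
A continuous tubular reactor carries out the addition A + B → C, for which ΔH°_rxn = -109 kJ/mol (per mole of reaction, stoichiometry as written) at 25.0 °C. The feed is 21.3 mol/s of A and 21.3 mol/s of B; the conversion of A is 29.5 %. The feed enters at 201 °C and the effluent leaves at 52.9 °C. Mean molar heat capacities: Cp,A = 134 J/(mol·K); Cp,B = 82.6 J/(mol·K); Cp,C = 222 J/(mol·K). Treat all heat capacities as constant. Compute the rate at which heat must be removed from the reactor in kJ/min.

Q_out = 82000 kJ/min

Extent of reaction ξ = 0.295 × 21.3 = 6.2835 mol/s
Reaction term: ξ·ΔH°_rxn = 6.2835 × -109 = -684.9 kJ/s
Sensible, feed 201→25 °C: -811.99 kJ/s
Outlet flows (mol/s): A 15.017, B 15.017, C 6.2835
Sensible, products 25→52.9 °C: 129.67 kJ/s
Q = ΔH = -1367.2 kJ/s = -1367.2 kW
Heat removed = 82034 kJ/min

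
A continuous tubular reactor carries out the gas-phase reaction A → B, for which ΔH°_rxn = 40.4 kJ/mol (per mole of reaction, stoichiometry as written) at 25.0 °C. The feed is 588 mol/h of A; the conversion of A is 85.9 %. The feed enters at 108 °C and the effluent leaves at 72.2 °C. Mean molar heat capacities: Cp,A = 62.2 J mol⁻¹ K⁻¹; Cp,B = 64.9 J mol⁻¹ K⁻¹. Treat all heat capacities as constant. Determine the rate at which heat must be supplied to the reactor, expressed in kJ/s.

Extent of reaction ξ = 0.859 × 588 = 505.09 mol/h
Reaction term: ξ·ΔH°_rxn = 505.09 × 40.4 = 20406 kJ/h
Sensible, feed 108→25 °C: -3035.6 kJ/h
Outlet flows (mol/h): A 82.908, B 505.09
Sensible, products 25→72.2 °C: 1790.6 kJ/h
Q = ΔH = 19161 kJ/h = 5.3224 kW
Heat supplied = 5.3224 kJ/s

Q_in = 5.32 kJ/s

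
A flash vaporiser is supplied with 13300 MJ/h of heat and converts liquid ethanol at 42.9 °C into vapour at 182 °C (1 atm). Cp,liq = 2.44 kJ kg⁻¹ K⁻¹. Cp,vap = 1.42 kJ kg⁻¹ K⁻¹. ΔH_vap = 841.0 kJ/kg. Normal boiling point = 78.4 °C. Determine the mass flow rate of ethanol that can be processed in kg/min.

ṁ = 206 kg/min

Δh = 2.44×(78.4−42.9) + 841.0 + 1.42×(182−78.4) = 1074.7 kJ/kg
Q = 13300 MJ/h = 3694.4 kJ/s = 221670 kJ/min
ṁ = Q/Δh = 221670 / 1074.7 = 206.25 kg/min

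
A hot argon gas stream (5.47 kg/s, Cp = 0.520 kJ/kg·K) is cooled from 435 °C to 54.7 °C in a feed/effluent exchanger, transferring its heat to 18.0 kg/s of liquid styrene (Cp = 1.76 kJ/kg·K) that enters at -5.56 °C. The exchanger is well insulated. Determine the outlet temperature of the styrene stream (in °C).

T_c,out = 28.6 °C

Heat released by hot stream: Q = 5.47 × 0.520 × (435 − 54.7) = 1081.7 kJ/s
Energy balance on cold side (adiabatic exchanger): Q = ṁ_c·Cp_c·(T_c,out − T_c,in)
T_c,out = -5.56 + 1081.7/(18.0 × 1.76) = 28.585 °C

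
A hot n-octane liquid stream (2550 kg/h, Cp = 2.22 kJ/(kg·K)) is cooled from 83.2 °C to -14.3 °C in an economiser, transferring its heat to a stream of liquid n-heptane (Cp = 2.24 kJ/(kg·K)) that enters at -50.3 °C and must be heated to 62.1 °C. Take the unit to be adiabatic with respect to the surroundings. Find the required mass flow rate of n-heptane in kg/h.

Heat released by hot stream: Q = 2550 × 2.22 × (83.2 − -14.3) = 551950 kJ/h
Energy balance on cold side (adiabatic exchanger): Q = ṁ_c·Cp_c·(T_c,out − T_c,in)
ṁ_c = 551950 / [2.24 × (62.1 − -50.3)] = 2192.2 kg/h

ṁ_c = 2190 kg/h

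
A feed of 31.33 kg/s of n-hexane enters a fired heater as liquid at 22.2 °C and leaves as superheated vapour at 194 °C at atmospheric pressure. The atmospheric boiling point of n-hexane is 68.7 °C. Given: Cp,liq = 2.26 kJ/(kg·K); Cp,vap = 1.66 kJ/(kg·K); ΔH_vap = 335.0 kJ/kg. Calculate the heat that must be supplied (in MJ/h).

liquid 22.2→68.7 °C: 105.09 kJ/kg
vaporisation at 68.7 °C: 335 kJ/kg
vapour 68.7→194 °C: 208 kJ/kg
Δh = 105.09 + 335 + 208 = 648.09 kJ/kg
Q = ṁ·Δh = 31.33 kg/s × 648.09 kJ/kg = 20305 kJ/s
|Q| = 20305 kW = 73097 MJ/h

Q = 73100 MJ/h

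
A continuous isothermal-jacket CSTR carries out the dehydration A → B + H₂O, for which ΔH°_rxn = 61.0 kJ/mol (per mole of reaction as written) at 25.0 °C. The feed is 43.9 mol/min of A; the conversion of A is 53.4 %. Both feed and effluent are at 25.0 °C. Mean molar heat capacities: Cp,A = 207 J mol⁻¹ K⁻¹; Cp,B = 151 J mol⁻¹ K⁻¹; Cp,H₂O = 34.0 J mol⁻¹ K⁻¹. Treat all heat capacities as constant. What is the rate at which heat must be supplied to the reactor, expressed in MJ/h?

Q_in = 85.8 MJ/h

Extent of reaction ξ = 0.534 × 43.9 = 23.443 mol/min
Reaction term: ξ·ΔH°_rxn = 23.443 × 61.0 = 1430 kJ/min
Q = ΔH = 1430 kJ/min = 23.833 kW
Heat supplied = 85.8 MJ/h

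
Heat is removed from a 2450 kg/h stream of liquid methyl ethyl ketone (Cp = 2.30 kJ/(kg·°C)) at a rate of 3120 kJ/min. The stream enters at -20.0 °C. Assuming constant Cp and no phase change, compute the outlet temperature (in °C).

T_out = -53.2 °C

Q = 3120 kJ/min = 187200 kJ/h
ΔT = Q/(ṁ·Cp) = 187200/(2450×2.30) = 33.221 K
T_out = -20.0 − 33.221 = -53.221 °C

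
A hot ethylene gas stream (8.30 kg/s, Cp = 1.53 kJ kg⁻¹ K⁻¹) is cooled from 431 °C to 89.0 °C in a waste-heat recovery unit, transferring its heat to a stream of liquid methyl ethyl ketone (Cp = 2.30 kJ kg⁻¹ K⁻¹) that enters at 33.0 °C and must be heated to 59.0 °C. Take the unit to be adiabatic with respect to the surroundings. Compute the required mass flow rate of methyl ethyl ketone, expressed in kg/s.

Heat released by hot stream: Q = 8.30 × 1.53 × (431 − 89.0) = 4343.1 kJ/s
Energy balance on cold side (adiabatic exchanger): Q = ṁ_c·Cp_c·(T_c,out − T_c,in)
ṁ_c = 4343.1 / [2.30 × (59.0 − 33.0)] = 72.626 kg/s

ṁ_c = 72.6 kg/s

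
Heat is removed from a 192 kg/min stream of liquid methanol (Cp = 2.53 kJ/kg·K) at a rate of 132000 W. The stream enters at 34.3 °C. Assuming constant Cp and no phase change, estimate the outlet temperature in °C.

Q = 132000 W = 7920 kJ/min
ΔT = Q/(ṁ·Cp) = 7920/(192×2.53) = 16.304 K
T_out = 34.3 − 16.304 = 17.996 °C

T_out = 18.0 °C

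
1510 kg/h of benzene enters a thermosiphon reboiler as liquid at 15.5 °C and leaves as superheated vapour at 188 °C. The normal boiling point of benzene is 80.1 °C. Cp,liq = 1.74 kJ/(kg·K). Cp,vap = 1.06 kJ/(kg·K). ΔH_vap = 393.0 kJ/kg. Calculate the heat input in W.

liquid 15.5→80.1 °C: 112.4 kJ/kg
vaporisation at 80.1 °C: 393 kJ/kg
vapour 80.1→188 °C: 114.37 kJ/kg
Δh = 112.4 + 393 + 114.37 = 619.78 kJ/kg
Q = ṁ·Δh = 1510 kg/h × 619.78 kJ/kg = 935860 kJ/h
|Q| = 259.96 kW = 259960 W

Q = 260000 W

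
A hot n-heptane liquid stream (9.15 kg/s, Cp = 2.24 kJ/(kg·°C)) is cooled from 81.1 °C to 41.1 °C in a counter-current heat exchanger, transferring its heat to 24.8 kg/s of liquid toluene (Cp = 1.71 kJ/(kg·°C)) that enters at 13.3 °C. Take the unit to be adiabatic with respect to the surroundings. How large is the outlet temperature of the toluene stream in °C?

Heat released by hot stream: Q = 9.15 × 2.24 × (81.1 − 41.1) = 819.84 kJ/s
Energy balance on cold side (adiabatic exchanger): Q = ṁ_c·Cp_c·(T_c,out − T_c,in)
T_c,out = 13.3 + 819.84/(24.8 × 1.71) = 32.632 °C

T_c,out = 32.6 °C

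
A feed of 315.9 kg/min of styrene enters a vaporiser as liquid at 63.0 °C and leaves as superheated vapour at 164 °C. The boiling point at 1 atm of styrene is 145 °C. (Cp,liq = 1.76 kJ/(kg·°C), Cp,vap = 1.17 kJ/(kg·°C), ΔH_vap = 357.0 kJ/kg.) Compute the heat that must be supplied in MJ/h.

liquid 63.0→145 °C: 144.32 kJ/kg
vaporisation at 145 °C: 357 kJ/kg
vapour 145→164 °C: 22.23 kJ/kg
Δh = 144.32 + 357 + 22.23 = 523.55 kJ/kg
Q = ṁ·Δh = 315.9 kg/min × 523.55 kJ/kg = 165390 kJ/min
|Q| = 2756.5 kW = 9923.4 MJ/h

Q = 9920 MJ/h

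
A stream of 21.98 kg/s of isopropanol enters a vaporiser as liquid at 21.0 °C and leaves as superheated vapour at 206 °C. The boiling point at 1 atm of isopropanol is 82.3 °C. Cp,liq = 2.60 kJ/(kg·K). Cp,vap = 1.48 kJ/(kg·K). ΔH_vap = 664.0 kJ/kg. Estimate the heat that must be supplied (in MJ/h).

liquid 21.0→82.3 °C: 159.38 kJ/kg
vaporisation at 82.3 °C: 664 kJ/kg
vapour 82.3→206 °C: 183.08 kJ/kg
Δh = 159.38 + 664 + 183.08 = 1006.5 kJ/kg
Q = ṁ·Δh = 21.98 kg/s × 1006.5 kJ/kg = 22122 kJ/s
|Q| = 22122 kW = 79639 MJ/h

Q = 79600 MJ/h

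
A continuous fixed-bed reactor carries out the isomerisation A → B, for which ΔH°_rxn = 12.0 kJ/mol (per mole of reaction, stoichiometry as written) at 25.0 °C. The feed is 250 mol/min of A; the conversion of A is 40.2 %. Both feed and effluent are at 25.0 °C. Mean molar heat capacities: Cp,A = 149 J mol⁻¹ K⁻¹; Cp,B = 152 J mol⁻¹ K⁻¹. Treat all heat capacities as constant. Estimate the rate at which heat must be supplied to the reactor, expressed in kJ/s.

Q_in = 20.1 kJ/s

Extent of reaction ξ = 0.402 × 250 = 100.5 mol/min
Reaction term: ξ·ΔH°_rxn = 100.5 × 12.0 = 1206 kJ/min
Q = ΔH = 1206 kJ/min = 20.1 kW
Heat supplied = 20.1 kJ/s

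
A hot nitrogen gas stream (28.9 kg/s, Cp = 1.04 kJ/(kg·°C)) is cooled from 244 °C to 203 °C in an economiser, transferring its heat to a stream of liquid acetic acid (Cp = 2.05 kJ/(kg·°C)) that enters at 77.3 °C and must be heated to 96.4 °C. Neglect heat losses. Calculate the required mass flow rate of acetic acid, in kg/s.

Heat released by hot stream: Q = 28.9 × 1.04 × (244 − 203) = 1232.3 kJ/s
Energy balance on cold side (adiabatic exchanger): Q = ṁ_c·Cp_c·(T_c,out − T_c,in)
ṁ_c = 1232.3 / [2.05 × (96.4 − 77.3)] = 31.472 kg/s

ṁ_c = 31.5 kg/s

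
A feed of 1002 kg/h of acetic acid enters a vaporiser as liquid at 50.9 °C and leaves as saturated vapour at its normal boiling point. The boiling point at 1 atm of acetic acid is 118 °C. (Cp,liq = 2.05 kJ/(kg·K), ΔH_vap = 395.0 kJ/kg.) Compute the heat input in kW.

liquid 50.9→118 °C: 137.55 kJ/kg
vaporisation at 118 °C: 395 kJ/kg
Δh = 137.55 + 395 = 532.55 kJ/kg
Q = ṁ·Δh = 1002 kg/h × 532.55 kJ/kg = 533620 kJ/h
|Q| = 148.23 kW

Q = 148 kW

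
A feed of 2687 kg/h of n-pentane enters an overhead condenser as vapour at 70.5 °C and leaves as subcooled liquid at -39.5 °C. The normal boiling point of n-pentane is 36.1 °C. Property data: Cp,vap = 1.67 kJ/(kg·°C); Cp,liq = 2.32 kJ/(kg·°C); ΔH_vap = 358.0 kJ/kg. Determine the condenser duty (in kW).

vapour 70.5→36.1 °C: -57.448 kJ/kg
condensation at 36.1 °C: -358 kJ/kg
liquid 36.1→-39.5 °C: -175.39 kJ/kg
Δh = -57.448 + -358 + -175.39 = -590.84 kJ/kg
Q = ṁ·Δh = 2687 kg/h × -590.84 kJ/kg = -1.5876e+06 kJ/h
|Q| = 441 kW

Q_c = 441 kW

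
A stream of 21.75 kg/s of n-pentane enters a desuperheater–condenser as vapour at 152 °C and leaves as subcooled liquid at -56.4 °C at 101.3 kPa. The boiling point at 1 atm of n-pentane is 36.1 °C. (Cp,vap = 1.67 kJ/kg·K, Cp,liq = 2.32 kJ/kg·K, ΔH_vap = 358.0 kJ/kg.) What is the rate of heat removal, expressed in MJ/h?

vapour 152→36.1 °C: -193.55 kJ/kg
condensation at 36.1 °C: -358 kJ/kg
liquid 36.1→-56.4 °C: -214.6 kJ/kg
Δh = -193.55 + -358 + -214.6 = -766.15 kJ/kg
Q = ṁ·Δh = 21.75 kg/s × -766.15 kJ/kg = -16664 kJ/s
|Q| = 16664 kW = 59990 MJ/h

Q_c = 60000 MJ/h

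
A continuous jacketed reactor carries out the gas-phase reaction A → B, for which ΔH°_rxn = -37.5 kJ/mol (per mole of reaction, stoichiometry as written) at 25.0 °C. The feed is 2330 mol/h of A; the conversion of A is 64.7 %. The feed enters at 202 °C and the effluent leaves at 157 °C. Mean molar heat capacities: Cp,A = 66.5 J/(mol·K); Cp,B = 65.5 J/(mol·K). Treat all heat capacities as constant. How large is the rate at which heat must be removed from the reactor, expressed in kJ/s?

Extent of reaction ξ = 0.647 × 2330 = 1507.5 mol/h
Reaction term: ξ·ΔH°_rxn = 1507.5 × -37.5 = -56532 kJ/h
Sensible, feed 202→25 °C: -27425 kJ/h
Outlet flows (mol/h): A 822.49, B 1507.5
Sensible, products 25→157 °C: 20254 kJ/h
Q = ΔH = -63703 kJ/h = -17.695 kW
Heat removed = 17.695 kJ/s

Q_out = 17.7 kJ/s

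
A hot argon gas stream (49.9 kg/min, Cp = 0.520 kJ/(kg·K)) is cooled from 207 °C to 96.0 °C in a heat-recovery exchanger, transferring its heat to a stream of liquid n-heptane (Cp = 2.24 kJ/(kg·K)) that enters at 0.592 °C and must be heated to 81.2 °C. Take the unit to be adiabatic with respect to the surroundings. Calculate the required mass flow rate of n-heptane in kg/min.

Heat released by hot stream: Q = 49.9 × 0.520 × (207 − 96.0) = 2880.2 kJ/min
Energy balance on cold side (adiabatic exchanger): Q = ṁ_c·Cp_c·(T_c,out − T_c,in)
ṁ_c = 2880.2 / [2.24 × (81.2 − 0.592)] = 15.951 kg/min

ṁ_c = 16.0 kg/min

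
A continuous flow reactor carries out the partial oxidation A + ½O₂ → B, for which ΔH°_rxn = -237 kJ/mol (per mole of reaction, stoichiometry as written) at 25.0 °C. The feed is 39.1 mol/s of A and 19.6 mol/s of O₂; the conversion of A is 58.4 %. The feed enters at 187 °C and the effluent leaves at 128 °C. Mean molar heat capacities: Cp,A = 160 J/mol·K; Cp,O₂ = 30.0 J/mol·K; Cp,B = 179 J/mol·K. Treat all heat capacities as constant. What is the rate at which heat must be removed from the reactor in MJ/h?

Extent of reaction ξ = 0.584 × 39.1 = 22.834 mol/s
Reaction term: ξ·ΔH°_rxn = 22.834 × -237 = -5411.8 kJ/s
Sensible, feed 187→25 °C: -1108.7 kJ/s
Outlet flows (mol/s): A 16.266, O₂ 8.1828, B 22.834
Sensible, products 25→128 °C: 714.34 kJ/s
Q = ΔH = -5806.1 kJ/s = -5806.1 kW
Heat removed = 20902 MJ/h

Q_out = 20900 MJ/h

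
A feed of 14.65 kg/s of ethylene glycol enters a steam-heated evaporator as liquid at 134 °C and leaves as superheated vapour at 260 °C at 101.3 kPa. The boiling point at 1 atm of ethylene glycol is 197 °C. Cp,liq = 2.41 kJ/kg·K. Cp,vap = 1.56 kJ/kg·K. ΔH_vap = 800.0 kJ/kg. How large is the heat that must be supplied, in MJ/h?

Q = 55400 MJ/h

liquid 134→197 °C: 151.83 kJ/kg
vaporisation at 197 °C: 800 kJ/kg
vapour 197→260 °C: 98.28 kJ/kg
Δh = 151.83 + 800 + 98.28 = 1050.1 kJ/kg
Q = ṁ·Δh = 14.65 kg/s × 1050.1 kJ/kg = 15384 kJ/s
|Q| = 15384 kW = 55383 MJ/h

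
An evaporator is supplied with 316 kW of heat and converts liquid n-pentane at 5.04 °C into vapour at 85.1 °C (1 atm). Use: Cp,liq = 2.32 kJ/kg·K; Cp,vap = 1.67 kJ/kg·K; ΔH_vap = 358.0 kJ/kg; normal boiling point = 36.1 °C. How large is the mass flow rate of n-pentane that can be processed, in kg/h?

Δh = 2.32×(36.1−5.04) + 358.0 + 1.67×(85.1−36.1) = 511.89 kJ/kg
Q = 316 kW = 316 kJ/s = 1.1376e+06 kJ/h
ṁ = Q/Δh = 1.1376e+06 / 511.89 = 2222.4 kg/h

ṁ = 2220 kg/h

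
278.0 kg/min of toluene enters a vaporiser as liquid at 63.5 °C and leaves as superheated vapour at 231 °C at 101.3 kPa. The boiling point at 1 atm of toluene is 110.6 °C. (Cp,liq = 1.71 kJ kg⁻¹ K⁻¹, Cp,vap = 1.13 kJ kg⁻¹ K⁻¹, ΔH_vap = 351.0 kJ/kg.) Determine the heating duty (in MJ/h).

liquid 63.5→110.6 °C: 80.541 kJ/kg
vaporisation at 110.6 °C: 351 kJ/kg
vapour 110.6→231 °C: 136.05 kJ/kg
Δh = 80.541 + 351 + 136.05 = 567.59 kJ/kg
Q = ṁ·Δh = 278.0 kg/min × 567.59 kJ/kg = 157790 kJ/min
|Q| = 2629.8 kW = 9467.5 MJ/h

Q = 9470 MJ/h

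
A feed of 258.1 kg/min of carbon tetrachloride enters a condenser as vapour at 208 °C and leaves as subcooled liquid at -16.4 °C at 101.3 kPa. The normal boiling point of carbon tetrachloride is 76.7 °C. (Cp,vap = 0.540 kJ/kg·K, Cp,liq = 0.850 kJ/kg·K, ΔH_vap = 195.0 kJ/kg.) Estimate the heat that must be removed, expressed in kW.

vapour 208→76.7 °C: -70.902 kJ/kg
condensation at 76.7 °C: -195 kJ/kg
liquid 76.7→-16.4 °C: -79.135 kJ/kg
Δh = -70.902 + -195 + -79.135 = -345.04 kJ/kg
Q = ṁ·Δh = 258.1 kg/min × -345.04 kJ/kg = -89054 kJ/min
|Q| = 1484.2 kW

Q_c = 1480 kW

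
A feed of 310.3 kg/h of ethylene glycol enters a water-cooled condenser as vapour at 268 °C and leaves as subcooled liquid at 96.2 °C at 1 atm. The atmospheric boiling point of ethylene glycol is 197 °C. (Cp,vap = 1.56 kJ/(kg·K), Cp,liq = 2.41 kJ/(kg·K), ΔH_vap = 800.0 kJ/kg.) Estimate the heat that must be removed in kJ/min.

vapour 268→197 °C: -110.76 kJ/kg
condensation at 197 °C: -800 kJ/kg
liquid 197→96.2 °C: -242.93 kJ/kg
Δh = -110.76 + -800 + -242.93 = -1153.7 kJ/kg
Q = ṁ·Δh = 310.3 kg/h × -1153.7 kJ/kg = -357990 kJ/h
|Q| = 99.441 kW = 5966.5 kJ/min

Q_c = 5970 kJ/min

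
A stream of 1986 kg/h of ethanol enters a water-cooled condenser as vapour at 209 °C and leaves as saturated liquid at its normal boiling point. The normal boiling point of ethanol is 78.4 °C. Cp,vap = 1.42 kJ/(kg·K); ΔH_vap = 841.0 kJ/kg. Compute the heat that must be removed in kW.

vapour 209→78.4 °C: -185.45 kJ/kg
condensation at 78.4 °C: -841 kJ/kg
Δh = -185.45 + -841 = -1026.5 kJ/kg
Q = ṁ·Δh = 1986 kg/h × -1026.5 kJ/kg = -2.0385e+06 kJ/h
|Q| = 566.26 kW

Q_c = 566 kW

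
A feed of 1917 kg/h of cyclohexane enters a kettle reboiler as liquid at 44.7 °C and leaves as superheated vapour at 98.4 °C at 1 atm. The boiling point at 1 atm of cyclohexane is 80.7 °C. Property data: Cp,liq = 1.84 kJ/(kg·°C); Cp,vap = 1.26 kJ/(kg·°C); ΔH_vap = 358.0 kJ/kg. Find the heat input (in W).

Q = 238000 W

liquid 44.7→80.7 °C: 66.24 kJ/kg
vaporisation at 80.7 °C: 358 kJ/kg
vapour 80.7→98.4 °C: 22.302 kJ/kg
Δh = 66.24 + 358 + 22.302 = 446.54 kJ/kg
Q = ṁ·Δh = 1917 kg/h × 446.54 kJ/kg = 856020 kJ/h
|Q| = 237.78 kW = 237780 W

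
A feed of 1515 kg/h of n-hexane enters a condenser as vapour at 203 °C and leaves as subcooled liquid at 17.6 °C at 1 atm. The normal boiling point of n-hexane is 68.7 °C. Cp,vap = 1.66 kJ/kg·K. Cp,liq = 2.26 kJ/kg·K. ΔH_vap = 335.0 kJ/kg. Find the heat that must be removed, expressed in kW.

vapour 203→68.7 °C: -222.94 kJ/kg
condensation at 68.7 °C: -335 kJ/kg
liquid 68.7→17.6 °C: -115.49 kJ/kg
Δh = -222.94 + -335 + -115.49 = -673.42 kJ/kg
Q = ṁ·Δh = 1515 kg/h × -673.42 kJ/kg = -1.0202e+06 kJ/h
|Q| = 283.4 kW

Q_c = 283 kW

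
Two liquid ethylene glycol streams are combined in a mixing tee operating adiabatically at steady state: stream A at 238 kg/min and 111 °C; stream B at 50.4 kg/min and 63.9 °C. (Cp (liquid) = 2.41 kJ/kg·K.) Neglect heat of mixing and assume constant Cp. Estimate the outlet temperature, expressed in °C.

Energy balance with Q = 0: Σ ṁᵢCp,ᵢ(T_out − Tᵢ) = 0
Σ ṁᵢCp,ᵢTᵢ = 238×2.41×111 + 50.4×2.41×63.9 = 71429
Σ ṁᵢCp,ᵢ = 238×2.41 + 50.4×2.41 = 695.04
T_out = 71429 / 695.04 = 102.77 °C

T_out = 103 °C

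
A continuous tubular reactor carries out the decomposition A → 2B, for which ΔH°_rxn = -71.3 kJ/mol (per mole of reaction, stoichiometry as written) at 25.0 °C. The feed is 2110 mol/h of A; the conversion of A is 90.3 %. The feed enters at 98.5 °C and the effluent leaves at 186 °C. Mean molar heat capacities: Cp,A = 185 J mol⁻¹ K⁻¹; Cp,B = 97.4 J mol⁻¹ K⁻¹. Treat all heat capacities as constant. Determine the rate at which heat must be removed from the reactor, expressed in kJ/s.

Q_out = 27.4 kJ/s

Extent of reaction ξ = 0.903 × 2110 = 1905.3 mol/h
Reaction term: ξ·ΔH°_rxn = 1905.3 × -71.3 = -135850 kJ/h
Sensible, feed 98.5→25 °C: -28691 kJ/h
Outlet flows (mol/h): A 204.67, B 3810.7
Sensible, products 25→186 °C: 65853 kJ/h
Q = ΔH = -98688 kJ/h = -27.413 kW
Heat removed = 27.413 kJ/s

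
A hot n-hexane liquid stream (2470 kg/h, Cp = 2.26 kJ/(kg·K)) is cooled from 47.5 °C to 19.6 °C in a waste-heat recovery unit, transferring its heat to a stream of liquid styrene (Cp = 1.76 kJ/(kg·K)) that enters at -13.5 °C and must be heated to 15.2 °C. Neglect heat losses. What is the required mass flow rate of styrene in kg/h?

ṁ_c = 3080 kg/h

Heat released by hot stream: Q = 2470 × 2.26 × (47.5 − 19.6) = 155740 kJ/h
Energy balance on cold side (adiabatic exchanger): Q = ṁ_c·Cp_c·(T_c,out − T_c,in)
ṁ_c = 155740 / [1.76 × (15.2 − -13.5)] = 3083.3 kg/h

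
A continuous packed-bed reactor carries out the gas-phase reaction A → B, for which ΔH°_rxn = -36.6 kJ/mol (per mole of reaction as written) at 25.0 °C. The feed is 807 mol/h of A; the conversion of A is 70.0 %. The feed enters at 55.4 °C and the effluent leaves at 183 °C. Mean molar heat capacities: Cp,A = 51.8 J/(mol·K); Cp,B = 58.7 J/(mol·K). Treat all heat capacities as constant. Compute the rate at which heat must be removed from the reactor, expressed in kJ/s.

Extent of reaction ξ = 0.700 × 807 = 564.9 mol/h
Reaction term: ξ·ΔH°_rxn = 564.9 × -36.6 = -20675 kJ/h
Sensible, feed 55.4→25 °C: -1270.8 kJ/h
Outlet flows (mol/h): A 242.1, B 564.9
Sensible, products 25→183 °C: 7220.7 kJ/h
Q = ΔH = -14725 kJ/h = -4.0904 kW
Heat removed = 4.0904 kJ/s

Q_out = 4.09 kJ/s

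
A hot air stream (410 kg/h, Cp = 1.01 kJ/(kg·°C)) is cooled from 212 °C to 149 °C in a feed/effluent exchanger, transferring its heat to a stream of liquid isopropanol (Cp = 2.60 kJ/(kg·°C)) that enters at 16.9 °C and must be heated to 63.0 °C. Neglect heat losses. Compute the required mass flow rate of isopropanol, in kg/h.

Heat released by hot stream: Q = 410 × 1.01 × (212 − 149) = 26088 kJ/h
Energy balance on cold side (adiabatic exchanger): Q = ṁ_c·Cp_c·(T_c,out − T_c,in)
ṁ_c = 26088 / [2.60 × (63.0 − 16.9)] = 217.66 kg/h

ṁ_c = 218 kg/h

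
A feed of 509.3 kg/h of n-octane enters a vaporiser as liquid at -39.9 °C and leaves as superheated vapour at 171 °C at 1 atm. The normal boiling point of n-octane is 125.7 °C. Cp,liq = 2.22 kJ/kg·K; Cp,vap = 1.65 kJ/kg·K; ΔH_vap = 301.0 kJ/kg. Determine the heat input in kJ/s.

Q = 105 kJ/s

liquid -39.9→125.7 °C: 367.63 kJ/kg
vaporisation at 125.7 °C: 301 kJ/kg
vapour 125.7→171 °C: 74.745 kJ/kg
Δh = 367.63 + 301 + 74.745 = 743.38 kJ/kg
Q = ṁ·Δh = 509.3 kg/h × 743.38 kJ/kg = 378600 kJ/h
|Q| = 105.17 kW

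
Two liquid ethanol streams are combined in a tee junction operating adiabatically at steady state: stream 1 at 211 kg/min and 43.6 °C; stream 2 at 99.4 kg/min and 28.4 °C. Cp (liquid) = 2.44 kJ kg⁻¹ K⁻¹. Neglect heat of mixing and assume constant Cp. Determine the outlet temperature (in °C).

Energy balance with Q = 0: Σ ṁᵢCp,ᵢ(T_out − Tᵢ) = 0
T_out = Σ ṁᵢCp,ᵢTᵢ / Σ ṁᵢCp,ᵢ
      = 29335 / 757.38 = 38.732 °C

T_out = 38.7 °C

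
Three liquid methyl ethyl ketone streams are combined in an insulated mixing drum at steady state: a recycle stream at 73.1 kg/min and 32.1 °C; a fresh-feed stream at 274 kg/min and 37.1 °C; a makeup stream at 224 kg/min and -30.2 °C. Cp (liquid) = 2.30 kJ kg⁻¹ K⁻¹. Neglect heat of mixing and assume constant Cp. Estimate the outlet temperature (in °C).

T_out = 10.1 °C

No heat crosses the boundary, so H_out = H_in.
T_out = Σ ṁᵢCp,ᵢTᵢ / Σ ṁᵢCp,ᵢ
      = 13218 / 1313.5 = 10.063 °C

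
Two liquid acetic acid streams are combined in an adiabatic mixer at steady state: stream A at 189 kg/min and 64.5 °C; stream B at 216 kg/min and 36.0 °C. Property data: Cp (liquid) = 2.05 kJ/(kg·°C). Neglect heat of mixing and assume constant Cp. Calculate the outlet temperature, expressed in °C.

T_out = 49.3 °C

Adiabatic, steady state ⇒ Σ ṁᵢCp,ᵢ(T_out − Tᵢ) = 0
T_out = Σ ṁᵢCp,ᵢTᵢ / Σ ṁᵢCp,ᵢ
      = 40931 / 830.25 = 49.3 °C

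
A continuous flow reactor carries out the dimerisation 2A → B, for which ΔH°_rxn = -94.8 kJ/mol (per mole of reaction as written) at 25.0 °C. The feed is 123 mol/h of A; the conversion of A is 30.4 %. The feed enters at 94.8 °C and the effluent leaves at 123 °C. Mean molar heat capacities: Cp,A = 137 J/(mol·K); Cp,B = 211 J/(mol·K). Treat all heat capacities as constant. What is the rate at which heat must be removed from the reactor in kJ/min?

Extent of reaction ξ = 0.304 × 123 / 2 = 18.696 mol/h
Reaction term: ξ·ΔH°_rxn = 18.696 × -94.8 = -1772.4 kJ/h
Sensible, feed 94.8→25 °C: -1176.2 kJ/h
Outlet flows (mol/h): A 85.608, B 18.696
Sensible, products 25→123 °C: 1536 kJ/h
Q = ΔH = -1412.6 kJ/h = -0.39239 kW
Heat removed = 23.544 kJ/min

Q_out = 23.5 kJ/min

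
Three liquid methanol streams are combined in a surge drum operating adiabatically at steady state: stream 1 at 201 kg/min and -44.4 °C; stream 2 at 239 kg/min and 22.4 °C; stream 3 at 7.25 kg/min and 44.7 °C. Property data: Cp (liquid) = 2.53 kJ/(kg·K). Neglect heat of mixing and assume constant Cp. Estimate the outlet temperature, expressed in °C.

T_out = -7.26 °C

Adiabatic, steady state ⇒ Σ ṁᵢCp,ᵢ(T_out − Tᵢ) = 0
T_out = Σ ṁᵢCp,ᵢTᵢ / Σ ṁᵢCp,ᵢ
      = -8214.2 / 1131.5 = -7.2593 °C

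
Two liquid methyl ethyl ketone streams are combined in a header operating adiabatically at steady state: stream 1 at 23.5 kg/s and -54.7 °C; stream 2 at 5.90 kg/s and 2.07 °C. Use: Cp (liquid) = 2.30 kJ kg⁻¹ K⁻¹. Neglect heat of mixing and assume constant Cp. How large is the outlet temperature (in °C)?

T_out = -43.3 °C

No heat crosses the boundary, so H_out = H_in.
T_out = Σ ṁᵢCp,ᵢTᵢ / Σ ṁᵢCp,ᵢ
      = -2928.4 / 67.62 = -43.307 °C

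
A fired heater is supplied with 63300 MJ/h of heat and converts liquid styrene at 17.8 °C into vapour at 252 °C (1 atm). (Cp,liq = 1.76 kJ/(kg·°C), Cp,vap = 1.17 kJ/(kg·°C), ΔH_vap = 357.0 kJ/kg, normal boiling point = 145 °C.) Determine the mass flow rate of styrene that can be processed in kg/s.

Δh = 1.76×(145−17.8) + 357.0 + 1.17×(252−145) = 706.06 kJ/kg
Q = 63300 MJ/h = 17583 kJ/s = 17583 kJ/s
ṁ = Q/Δh = 17583 / 706.06 = 24.903 kg/s

ṁ = 24.9 kg/s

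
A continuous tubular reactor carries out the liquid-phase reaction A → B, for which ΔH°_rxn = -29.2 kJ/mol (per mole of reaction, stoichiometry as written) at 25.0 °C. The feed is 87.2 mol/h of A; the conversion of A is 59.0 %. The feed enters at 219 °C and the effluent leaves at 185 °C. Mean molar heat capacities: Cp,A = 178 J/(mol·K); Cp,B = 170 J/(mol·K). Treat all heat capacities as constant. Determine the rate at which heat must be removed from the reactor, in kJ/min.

Extent of reaction ξ = 0.590 × 87.2 = 51.448 mol/h
Reaction term: ξ·ΔH°_rxn = 51.448 × -29.2 = -1502.3 kJ/h
Sensible, feed 219→25 °C: -3011.2 kJ/h
Outlet flows (mol/h): A 35.752, B 51.448
Sensible, products 25→185 °C: 2417.6 kJ/h
Q = ΔH = -2095.9 kJ/h = -0.58219 kW
Heat removed = 34.931 kJ/min

Q_out = 34.9 kJ/min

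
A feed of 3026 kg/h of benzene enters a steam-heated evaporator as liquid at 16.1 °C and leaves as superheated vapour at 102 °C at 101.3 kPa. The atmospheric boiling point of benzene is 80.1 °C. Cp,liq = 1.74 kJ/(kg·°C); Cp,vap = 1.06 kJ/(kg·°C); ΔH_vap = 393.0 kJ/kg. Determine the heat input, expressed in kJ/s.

liquid 16.1→80.1 °C: 111.36 kJ/kg
vaporisation at 80.1 °C: 393 kJ/kg
vapour 80.1→102 °C: 23.214 kJ/kg
Δh = 111.36 + 393 + 23.214 = 527.57 kJ/kg
Q = ṁ·Δh = 3026 kg/h × 527.57 kJ/kg = 1.5964e+06 kJ/h
|Q| = 443.46 kW

Q = 443 kJ/s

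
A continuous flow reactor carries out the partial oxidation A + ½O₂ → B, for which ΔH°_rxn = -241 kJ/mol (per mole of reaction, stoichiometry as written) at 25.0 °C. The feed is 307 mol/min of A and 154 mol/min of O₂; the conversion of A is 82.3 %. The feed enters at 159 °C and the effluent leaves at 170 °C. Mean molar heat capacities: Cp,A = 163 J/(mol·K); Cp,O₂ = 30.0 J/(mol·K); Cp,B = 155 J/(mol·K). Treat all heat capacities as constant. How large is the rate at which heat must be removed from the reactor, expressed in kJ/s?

Extent of reaction ξ = 0.823 × 307 = 252.66 mol/min
Reaction term: ξ·ΔH°_rxn = 252.66 × -241 = -60891 kJ/min
Sensible, feed 159→25 °C: -7324.6 kJ/min
Outlet flows (mol/min): A 54.339, O₂ 27.67, B 252.66
Sensible, products 25→170 °C: 7083.2 kJ/min
Q = ΔH = -61133 kJ/min = -1018.9 kW
Heat removed = 1018.9 kJ/s

Q_out = 1020 kJ/s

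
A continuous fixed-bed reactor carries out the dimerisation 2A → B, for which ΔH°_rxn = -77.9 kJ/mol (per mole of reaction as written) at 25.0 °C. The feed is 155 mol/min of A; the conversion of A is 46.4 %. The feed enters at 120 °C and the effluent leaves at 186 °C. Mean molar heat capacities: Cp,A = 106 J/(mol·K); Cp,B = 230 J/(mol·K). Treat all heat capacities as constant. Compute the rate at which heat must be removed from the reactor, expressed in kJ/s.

Extent of reaction ξ = 0.464 × 155 / 2 = 35.96 mol/min
Reaction term: ξ·ΔH°_rxn = 35.96 × -77.9 = -2801.3 kJ/min
Sensible, feed 120→25 °C: -1560.8 kJ/min
Outlet flows (mol/min): A 83.08, B 35.96
Sensible, products 25→186 °C: 2749.4 kJ/min
Q = ΔH = -1612.7 kJ/min = -26.878 kW
Heat removed = 26.878 kJ/s

Q_out = 26.9 kJ/s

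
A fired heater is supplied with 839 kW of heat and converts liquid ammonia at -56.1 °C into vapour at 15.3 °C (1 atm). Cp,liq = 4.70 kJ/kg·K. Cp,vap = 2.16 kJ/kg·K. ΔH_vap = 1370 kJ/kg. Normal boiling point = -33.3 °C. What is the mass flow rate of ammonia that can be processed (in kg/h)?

Δh = 4.70×(-33.3−-56.1) + 1370 + 2.16×(15.3−-33.3) = 1582.1 kJ/kg
Q = 839 kW = 839 kJ/s = 3.0204e+06 kJ/h
ṁ = Q/Δh = 3.0204e+06 / 1582.1 = 1909.1 kg/h

ṁ = 1910 kg/h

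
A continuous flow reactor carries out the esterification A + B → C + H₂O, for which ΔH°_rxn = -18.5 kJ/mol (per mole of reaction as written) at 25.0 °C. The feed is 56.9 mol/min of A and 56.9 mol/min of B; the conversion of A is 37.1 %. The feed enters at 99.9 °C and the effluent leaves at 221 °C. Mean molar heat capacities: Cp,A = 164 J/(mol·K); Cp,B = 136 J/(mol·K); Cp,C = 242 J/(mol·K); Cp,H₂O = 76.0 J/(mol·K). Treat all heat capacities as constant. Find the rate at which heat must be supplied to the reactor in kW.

Q_in = 29.2 kW

Extent of reaction ξ = 0.371 × 56.9 = 21.11 mol/min
Reaction term: ξ·ΔH°_rxn = 21.11 × -18.5 = -390.53 kJ/min
Sensible, feed 99.9→25 °C: -1278.5 kJ/min
Outlet flows (mol/min): A 35.79, B 35.79, C 21.11, H₂O 21.11
Sensible, products 25→221 °C: 3420.2 kJ/min
Q = ΔH = 1751.1 kJ/min = 29.185 kW
Heat supplied = 29.185 kW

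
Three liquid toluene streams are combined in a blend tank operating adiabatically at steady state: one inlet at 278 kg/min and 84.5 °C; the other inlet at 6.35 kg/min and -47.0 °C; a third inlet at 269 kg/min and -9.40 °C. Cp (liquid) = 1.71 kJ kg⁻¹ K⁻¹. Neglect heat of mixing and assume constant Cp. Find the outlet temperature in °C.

Energy balance with Q = 0: Σ ṁᵢCp,ᵢ(T_out − Tᵢ) = 0
T_out = Σ ṁᵢCp,ᵢTᵢ / Σ ṁᵢCp,ᵢ
      = 35335 / 946.23 = 37.343 °C

T_out = 37.3 °C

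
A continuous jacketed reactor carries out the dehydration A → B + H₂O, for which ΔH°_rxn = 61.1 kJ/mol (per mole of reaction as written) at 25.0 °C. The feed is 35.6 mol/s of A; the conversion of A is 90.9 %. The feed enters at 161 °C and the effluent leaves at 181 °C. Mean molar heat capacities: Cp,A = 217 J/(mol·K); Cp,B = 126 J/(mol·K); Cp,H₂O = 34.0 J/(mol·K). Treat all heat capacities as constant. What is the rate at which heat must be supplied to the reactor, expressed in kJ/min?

Extent of reaction ξ = 0.909 × 35.6 = 32.36 mol/s
Reaction term: ξ·ΔH°_rxn = 32.36 × 61.1 = 1977.2 kJ/s
Sensible, feed 161→25 °C: -1050.6 kJ/s
Outlet flows (mol/s): A 3.2396, B 32.36, H₂O 32.36
Sensible, products 25→181 °C: 917.38 kJ/s
Q = ΔH = 1844 kJ/s = 1844 kW
Heat supplied = 110640 kJ/min

Q_in = 111000 kJ/min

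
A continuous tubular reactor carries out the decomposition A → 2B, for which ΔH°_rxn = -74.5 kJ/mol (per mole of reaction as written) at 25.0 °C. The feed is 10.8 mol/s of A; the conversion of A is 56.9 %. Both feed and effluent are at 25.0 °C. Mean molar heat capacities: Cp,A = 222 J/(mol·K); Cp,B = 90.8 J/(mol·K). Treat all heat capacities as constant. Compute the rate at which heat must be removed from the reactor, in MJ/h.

Q_out = 1650 MJ/h

Extent of reaction ξ = 0.569 × 10.8 = 6.1452 mol/s
Reaction term: ξ·ΔH°_rxn = 6.1452 × -74.5 = -457.82 kJ/s
Q = ΔH = -457.82 kJ/s = -457.82 kW
Heat removed = 1648.1 MJ/h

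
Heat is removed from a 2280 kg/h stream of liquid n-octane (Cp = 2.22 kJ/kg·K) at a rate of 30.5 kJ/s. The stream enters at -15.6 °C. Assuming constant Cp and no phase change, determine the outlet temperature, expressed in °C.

Q = 30.5 kJ/s = 109800 kJ/h
ΔT = Q/(ṁ·Cp) = 109800/(2280×2.22) = 21.693 K
T_out = -15.6 − 21.693 = -37.293 °C

T_out = -37.3 °C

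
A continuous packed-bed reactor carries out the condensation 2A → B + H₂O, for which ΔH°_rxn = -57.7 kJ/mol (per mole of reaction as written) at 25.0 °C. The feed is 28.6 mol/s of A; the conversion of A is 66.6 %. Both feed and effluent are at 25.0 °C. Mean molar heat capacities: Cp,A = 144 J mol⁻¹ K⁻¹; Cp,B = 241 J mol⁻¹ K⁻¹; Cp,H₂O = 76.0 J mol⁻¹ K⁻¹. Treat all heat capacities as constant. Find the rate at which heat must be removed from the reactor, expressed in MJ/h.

Q_out = 1980 MJ/h

Extent of reaction ξ = 0.666 × 28.6 / 2 = 9.5238 mol/s
Reaction term: ξ·ΔH°_rxn = 9.5238 × -57.7 = -549.52 kJ/s
Q = ΔH = -549.52 kJ/s = -549.52 kW
Heat removed = 1978.3 MJ/h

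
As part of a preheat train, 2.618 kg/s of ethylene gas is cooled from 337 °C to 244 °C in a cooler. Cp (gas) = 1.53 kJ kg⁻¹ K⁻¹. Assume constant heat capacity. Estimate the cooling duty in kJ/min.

Q_c = 22400 kJ/min

Q = ṁ·Cp·ΔT = 2.618 × 1.53 × (244 − 337) = -372.52 kJ/s
Cooling duty = 22351 kJ/min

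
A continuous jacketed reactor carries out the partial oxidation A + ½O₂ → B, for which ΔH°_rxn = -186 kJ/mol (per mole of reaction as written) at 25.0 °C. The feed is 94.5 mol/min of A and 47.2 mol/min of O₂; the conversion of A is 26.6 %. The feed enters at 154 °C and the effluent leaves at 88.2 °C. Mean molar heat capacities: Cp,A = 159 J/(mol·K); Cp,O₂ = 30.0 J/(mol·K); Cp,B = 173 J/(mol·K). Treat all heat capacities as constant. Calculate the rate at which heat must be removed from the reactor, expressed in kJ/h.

Extent of reaction ξ = 0.266 × 94.5 = 25.137 mol/min
Reaction term: ξ·ΔH°_rxn = 25.137 × -186 = -4675.5 kJ/min
Sensible, feed 154→25 °C: -2121 kJ/min
Outlet flows (mol/min): A 69.363, O₂ 34.632, B 25.137
Sensible, products 25→88.2 °C: 1037.5 kJ/min
Q = ΔH = -5758.9 kJ/min = -95.982 kW
Heat removed = 345540 kJ/h

Q_out = 346000 kJ/h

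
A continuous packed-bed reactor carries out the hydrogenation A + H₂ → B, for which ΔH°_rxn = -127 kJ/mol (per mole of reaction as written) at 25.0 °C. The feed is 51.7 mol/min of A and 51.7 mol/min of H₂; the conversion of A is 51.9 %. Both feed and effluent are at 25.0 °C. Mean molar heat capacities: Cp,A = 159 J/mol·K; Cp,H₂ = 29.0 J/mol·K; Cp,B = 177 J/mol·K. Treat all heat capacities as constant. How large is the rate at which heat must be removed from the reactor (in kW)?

Q_out = 56.8 kW

Extent of reaction ξ = 0.519 × 51.7 = 26.832 mol/min
Reaction term: ξ·ΔH°_rxn = 26.832 × -127 = -3407.7 kJ/min
Q = ΔH = -3407.7 kJ/min = -56.795 kW
Heat removed = 56.795 kW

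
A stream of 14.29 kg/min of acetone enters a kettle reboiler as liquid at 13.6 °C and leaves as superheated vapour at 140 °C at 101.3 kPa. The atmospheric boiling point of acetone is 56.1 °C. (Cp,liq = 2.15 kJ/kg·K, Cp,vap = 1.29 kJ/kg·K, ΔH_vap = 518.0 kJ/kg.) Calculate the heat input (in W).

liquid 13.6→56.1 °C: 91.375 kJ/kg
vaporisation at 56.1 °C: 518 kJ/kg
vapour 56.1→140 °C: 108.23 kJ/kg
Δh = 91.375 + 518 + 108.23 = 717.61 kJ/kg
Q = ṁ·Δh = 14.29 kg/min × 717.61 kJ/kg = 10255 kJ/min
|Q| = 170.91 kW = 170910 W

Q = 171000 W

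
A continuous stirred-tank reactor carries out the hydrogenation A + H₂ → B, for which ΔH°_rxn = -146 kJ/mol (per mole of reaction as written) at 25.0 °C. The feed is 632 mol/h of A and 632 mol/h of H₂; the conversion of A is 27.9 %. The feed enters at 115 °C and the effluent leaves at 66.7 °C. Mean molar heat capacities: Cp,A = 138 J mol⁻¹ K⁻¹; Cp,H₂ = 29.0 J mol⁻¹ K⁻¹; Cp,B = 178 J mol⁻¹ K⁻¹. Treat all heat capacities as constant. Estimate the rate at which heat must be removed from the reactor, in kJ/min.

Extent of reaction ξ = 0.279 × 632 = 176.33 mol/h
Reaction term: ξ·ΔH°_rxn = 176.33 × -146 = -25744 kJ/h
Sensible, feed 115→25 °C: -9499 kJ/h
Outlet flows (mol/h): A 455.67, H₂ 455.67, B 176.33
Sensible, products 25→66.7 °C: 4482.1 kJ/h
Q = ΔH = -30761 kJ/h = -8.5447 kW
Heat removed = 512.68 kJ/min

Q_out = 513 kJ/min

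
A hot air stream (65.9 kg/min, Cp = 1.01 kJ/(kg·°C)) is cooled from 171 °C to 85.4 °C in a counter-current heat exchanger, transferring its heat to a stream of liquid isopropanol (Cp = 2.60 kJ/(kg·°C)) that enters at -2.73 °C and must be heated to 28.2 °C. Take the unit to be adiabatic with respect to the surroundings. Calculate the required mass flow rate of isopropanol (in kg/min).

ṁ_c = 70.8 kg/min

Heat released by hot stream: Q = 65.9 × 1.01 × (171 − 85.4) = 5697.5 kJ/min
Energy balance on cold side (adiabatic exchanger): Q = ṁ_c·Cp_c·(T_c,out − T_c,in)
ṁ_c = 5697.5 / [2.60 × (28.2 − -2.73)] = 70.848 kg/min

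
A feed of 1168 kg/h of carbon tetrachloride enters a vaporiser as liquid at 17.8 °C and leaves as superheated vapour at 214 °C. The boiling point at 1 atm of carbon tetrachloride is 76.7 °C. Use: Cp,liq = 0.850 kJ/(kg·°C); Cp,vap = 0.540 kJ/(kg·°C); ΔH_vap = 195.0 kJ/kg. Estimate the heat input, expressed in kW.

Q = 104 kW

liquid 17.8→76.7 °C: 50.065 kJ/kg
vaporisation at 76.7 °C: 195 kJ/kg
vapour 76.7→214 °C: 74.142 kJ/kg
Δh = 50.065 + 195 + 74.142 = 319.21 kJ/kg
Q = ṁ·Δh = 1168 kg/h × 319.21 kJ/kg = 372830 kJ/h
|Q| = 103.56 kW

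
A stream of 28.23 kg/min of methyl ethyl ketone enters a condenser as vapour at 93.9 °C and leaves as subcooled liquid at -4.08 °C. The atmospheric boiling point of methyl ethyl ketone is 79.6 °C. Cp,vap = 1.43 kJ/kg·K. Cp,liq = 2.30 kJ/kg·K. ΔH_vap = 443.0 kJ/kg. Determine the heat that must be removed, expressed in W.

Q_c = 309000 W

vapour 93.9→79.6 °C: -20.449 kJ/kg
condensation at 79.6 °C: -443 kJ/kg
liquid 79.6→-4.08 °C: -192.46 kJ/kg
Δh = -20.449 + -443 + -192.46 = -655.91 kJ/kg
Q = ṁ·Δh = 28.23 kg/min × -655.91 kJ/kg = -18516 kJ/min
|Q| = 308.61 kW = 308610 W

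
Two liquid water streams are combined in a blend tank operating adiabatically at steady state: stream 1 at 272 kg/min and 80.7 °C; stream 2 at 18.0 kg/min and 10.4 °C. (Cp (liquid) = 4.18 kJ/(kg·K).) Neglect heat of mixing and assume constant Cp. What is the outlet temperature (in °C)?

T_out = 76.3 °C

Adiabatic, steady state ⇒ Σ ṁᵢCp,ᵢ(T_out − Tᵢ) = 0
T_out = Σ ṁᵢCp,ᵢTᵢ / Σ ṁᵢCp,ᵢ
      = 92535 / 1212.2 = 76.337 °C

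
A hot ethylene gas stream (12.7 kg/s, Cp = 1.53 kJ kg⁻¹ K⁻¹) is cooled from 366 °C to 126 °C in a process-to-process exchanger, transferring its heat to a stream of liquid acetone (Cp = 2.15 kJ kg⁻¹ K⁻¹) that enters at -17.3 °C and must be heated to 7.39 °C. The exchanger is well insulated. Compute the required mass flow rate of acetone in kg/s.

ṁ_c = 87.9 kg/s

Heat released by hot stream: Q = 12.7 × 1.53 × (366 − 126) = 4663.4 kJ/s
Energy balance on cold side (adiabatic exchanger): Q = ṁ_c·Cp_c·(T_c,out − T_c,in)
ṁ_c = 4663.4 / [2.15 × (7.39 − -17.3)] = 87.851 kg/s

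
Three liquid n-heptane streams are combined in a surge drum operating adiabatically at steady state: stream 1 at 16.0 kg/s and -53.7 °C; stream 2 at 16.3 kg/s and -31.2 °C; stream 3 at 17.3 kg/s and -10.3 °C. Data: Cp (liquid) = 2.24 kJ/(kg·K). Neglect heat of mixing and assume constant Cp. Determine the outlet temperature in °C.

Adiabatic, steady state ⇒ Σ ṁᵢCp,ᵢ(T_out − Tᵢ) = 0
T_out = Σ ṁᵢCp,ᵢTᵢ / Σ ṁᵢCp,ᵢ
      = -3462.9 / 111.1 = -31.168 °C

T_out = -31.2 °C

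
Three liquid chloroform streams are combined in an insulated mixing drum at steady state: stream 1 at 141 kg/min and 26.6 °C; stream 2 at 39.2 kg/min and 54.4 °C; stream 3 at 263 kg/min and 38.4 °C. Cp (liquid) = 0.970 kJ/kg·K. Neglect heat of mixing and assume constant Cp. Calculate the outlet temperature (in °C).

Energy balance with Q = 0: Σ ṁᵢCp,ᵢ(T_out − Tᵢ) = 0
T_out = Σ ṁᵢCp,ᵢTᵢ / Σ ṁᵢCp,ᵢ
      = 15503 / 429.9 = 36.061 °C

T_out = 36.1 °C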